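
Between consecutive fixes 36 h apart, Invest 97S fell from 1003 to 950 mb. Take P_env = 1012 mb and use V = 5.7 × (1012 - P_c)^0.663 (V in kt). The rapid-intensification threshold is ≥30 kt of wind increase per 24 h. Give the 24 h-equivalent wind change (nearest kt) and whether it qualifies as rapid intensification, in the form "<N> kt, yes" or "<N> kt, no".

42 kt, yes

V₁: ΔP = 9, V ≈ 5.7 × 9^0.663 ≈ 24.46 kt.
V₂: ΔP = 62, V ≈ 5.7 × 62^0.663 ≈ 87.95 kt.
ΔV over 36 h = 63.49 kt → 24 h equivalent = 63.49 × 24/36 ≈ 42.33 kt.
42 kt ≥ 30 kt ⇒ rapid intensification.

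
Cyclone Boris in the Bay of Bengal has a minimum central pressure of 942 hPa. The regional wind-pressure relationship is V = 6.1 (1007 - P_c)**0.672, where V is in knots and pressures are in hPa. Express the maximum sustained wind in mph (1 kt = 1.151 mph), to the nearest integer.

ΔP = 1007 − 942 = 65 hPa.
V ≈ 6.1 × 65^0.672 = 6.1 × 16.530 ≈ 100.834 kt.
100.834 × 1.151 ≈ 116.06 mph → 116 mph.

116 mph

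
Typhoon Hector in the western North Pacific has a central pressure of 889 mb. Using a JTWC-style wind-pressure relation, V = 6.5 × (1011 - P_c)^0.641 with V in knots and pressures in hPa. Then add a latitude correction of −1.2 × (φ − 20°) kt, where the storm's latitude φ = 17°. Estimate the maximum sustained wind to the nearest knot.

ΔP = 1011 − 889 = 122 mb.
122^0.641 ≈ 21.745.
V ≈ 6.5 × 21.745 ≈ 141.3 kt.
Latitude correction: −1.2 × (17 − 20) = 3.6 kt.
Corrected V ≈ 144.9 kt → 145 kt.

145 kt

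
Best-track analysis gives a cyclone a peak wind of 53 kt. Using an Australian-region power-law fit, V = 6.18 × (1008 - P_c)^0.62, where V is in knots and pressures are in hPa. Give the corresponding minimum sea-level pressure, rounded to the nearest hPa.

ΔP = (V / 6.18)^(1/0.62) = (53/6.18)^1.613.
53/6.18 = 8.576; 8.576^1.613 ≈ 32.01 hPa.
P_c = 1008 − 32.01 = 975.99 ≈ 976 hPa.

976 hPa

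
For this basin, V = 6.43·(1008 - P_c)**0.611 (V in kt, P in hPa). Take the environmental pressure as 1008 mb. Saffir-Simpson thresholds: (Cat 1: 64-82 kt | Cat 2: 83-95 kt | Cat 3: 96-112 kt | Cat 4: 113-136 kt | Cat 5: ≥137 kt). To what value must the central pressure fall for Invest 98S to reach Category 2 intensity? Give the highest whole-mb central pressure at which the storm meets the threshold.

Category 2 begins at V = 83 kt.
Required ΔP = (83/6.43)^(1/0.611) = 12.908^1.637 ≈ 65.78 mb.
P_c ≤ 1008 − 65.78 = 942.22, so the highest integer P_c is 942 mb.

942 mb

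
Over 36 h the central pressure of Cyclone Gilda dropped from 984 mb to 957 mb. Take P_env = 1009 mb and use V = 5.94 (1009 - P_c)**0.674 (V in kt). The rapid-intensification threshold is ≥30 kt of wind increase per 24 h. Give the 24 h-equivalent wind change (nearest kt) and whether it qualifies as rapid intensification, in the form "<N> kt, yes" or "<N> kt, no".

V₁: ΔP = 25, V ≈ 5.94 × 25^0.674 ≈ 52.00 kt.
V₂: ΔP = 52, V ≈ 5.94 × 52^0.674 ≈ 85.19 kt.
ΔV over 36 h = 33.19 kt → 24 h equivalent = 33.19 × 24/36 ≈ 22.13 kt.
22 kt < 30 kt ⇒ not rapid intensification.

22 kt, no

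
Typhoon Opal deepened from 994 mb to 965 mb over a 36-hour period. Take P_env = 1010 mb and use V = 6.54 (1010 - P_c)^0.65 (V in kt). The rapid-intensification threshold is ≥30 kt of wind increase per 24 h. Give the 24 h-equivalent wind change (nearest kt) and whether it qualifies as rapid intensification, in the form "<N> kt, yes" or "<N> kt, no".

25 kt, no

V₁: ΔP = 16, V ≈ 6.54 × 16^0.65 ≈ 39.65 kt.
V₂: ΔP = 45, V ≈ 6.54 × 45^0.65 ≈ 77.65 kt.
ΔV over 36 h = 38.00 kt → 24 h equivalent = 38.00 × 24/36 ≈ 25.33 kt.
25 kt < 30 kt ⇒ not rapid intensification.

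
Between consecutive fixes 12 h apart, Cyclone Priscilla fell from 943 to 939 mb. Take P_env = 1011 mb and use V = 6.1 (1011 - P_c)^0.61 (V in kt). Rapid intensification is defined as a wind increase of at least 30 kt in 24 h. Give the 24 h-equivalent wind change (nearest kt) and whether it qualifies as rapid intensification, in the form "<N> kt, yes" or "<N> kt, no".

6 kt, no

V₁: ΔP = 68, V ≈ 6.1 × 68^0.61 ≈ 80.01 kt.
V₂: ΔP = 72, V ≈ 6.1 × 72^0.61 ≈ 82.85 kt.
ΔV over 12 h = 2.84 kt → 24 h equivalent = 2.84 × 24/12 ≈ 5.68 kt.
6 kt < 30 kt ⇒ not rapid intensification.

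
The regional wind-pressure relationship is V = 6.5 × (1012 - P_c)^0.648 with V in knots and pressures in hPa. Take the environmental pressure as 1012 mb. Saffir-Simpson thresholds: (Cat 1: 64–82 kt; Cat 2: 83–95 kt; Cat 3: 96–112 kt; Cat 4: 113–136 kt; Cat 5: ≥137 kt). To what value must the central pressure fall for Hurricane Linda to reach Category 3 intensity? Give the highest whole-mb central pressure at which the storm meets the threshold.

948 mb

Category 3 begins at V = 96 kt.
Required ΔP = (96/6.5)^(1/0.648) = 14.769^1.543 ≈ 63.76 mb.
P_c ≤ 1012 − 63.76 = 948.24, so the highest integer P_c is 948 mb.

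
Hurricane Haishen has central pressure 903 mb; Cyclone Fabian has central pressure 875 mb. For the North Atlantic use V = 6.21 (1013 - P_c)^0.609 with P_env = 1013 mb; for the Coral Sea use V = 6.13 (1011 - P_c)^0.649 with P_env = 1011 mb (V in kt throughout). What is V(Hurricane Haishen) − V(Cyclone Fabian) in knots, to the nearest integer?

Hurricane Haishen: ΔP = 110; V ≈ 6.21 × 110^0.609 ≈ 108.72 kt.
Cyclone Fabian: ΔP = 136; V ≈ 6.13 × 136^0.649 ≈ 148.64 kt.
Difference ≈ 108.72 − 148.64 = -39.92 → -40 kt.

-40 kt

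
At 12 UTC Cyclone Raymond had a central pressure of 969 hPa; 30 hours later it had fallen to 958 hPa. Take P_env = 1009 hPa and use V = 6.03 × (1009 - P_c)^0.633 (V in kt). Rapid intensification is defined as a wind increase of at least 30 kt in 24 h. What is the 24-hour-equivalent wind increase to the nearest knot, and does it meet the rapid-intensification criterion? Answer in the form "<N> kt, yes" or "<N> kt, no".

V₁: ΔP = 40, V ≈ 6.03 × 40^0.633 ≈ 62.29 kt.
V₂: ΔP = 51, V ≈ 6.03 × 51^0.633 ≈ 72.65 kt.
ΔV over 30 h = 10.36 kt → 24 h equivalent = 10.36 × 24/30 ≈ 8.29 kt.
8 kt < 30 kt ⇒ not rapid intensification.

8 kt, no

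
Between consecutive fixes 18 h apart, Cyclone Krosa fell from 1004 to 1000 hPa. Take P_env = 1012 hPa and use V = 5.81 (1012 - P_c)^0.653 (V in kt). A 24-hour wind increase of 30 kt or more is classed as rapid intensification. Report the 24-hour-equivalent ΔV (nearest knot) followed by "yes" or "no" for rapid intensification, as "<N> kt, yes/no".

V₁: ΔP = 8, V ≈ 5.81 × 8^0.653 ≈ 22.59 kt.
V₂: ΔP = 12, V ≈ 5.81 × 12^0.653 ≈ 29.44 kt.
ΔV over 18 h = 6.85 kt → 24 h equivalent = 6.85 × 24/18 ≈ 9.13 kt.
9 kt < 30 kt ⇒ not rapid intensification.

9 kt, no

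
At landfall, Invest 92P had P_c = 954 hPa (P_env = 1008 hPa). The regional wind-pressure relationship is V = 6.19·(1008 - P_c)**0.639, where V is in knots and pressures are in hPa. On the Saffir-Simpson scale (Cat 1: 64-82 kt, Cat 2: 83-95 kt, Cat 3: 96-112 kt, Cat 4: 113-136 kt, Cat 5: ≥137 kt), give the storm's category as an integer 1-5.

1

ΔP = 1008 − 954 = 54 hPa.
V ≈ 6.19 × 54^0.639 = 6.19 × 12.79 ≈ 79 kt.
79 kt falls in the Category 1 band.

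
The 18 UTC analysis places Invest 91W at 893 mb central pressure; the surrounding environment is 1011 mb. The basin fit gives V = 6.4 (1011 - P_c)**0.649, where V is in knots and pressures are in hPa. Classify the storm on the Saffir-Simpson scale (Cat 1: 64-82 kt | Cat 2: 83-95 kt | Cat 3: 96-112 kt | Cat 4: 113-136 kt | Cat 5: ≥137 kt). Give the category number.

ΔP = 1011 − 893 = 118 mb.
V ≈ 6.4 × 118^0.649 = 6.4 × 22.11 ≈ 142 kt.
142 kt falls in the Category 5 band.

5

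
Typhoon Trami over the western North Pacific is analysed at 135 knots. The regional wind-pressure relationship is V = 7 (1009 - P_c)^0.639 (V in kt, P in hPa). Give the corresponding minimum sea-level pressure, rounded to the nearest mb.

906 mb

ΔP = (V / 7)^(1/0.639) = (135/7)^1.565.
135/7 = 19.286; 19.286^1.565 ≈ 102.64 mb.
P_c = 1009 − 102.64 = 906.36 ≈ 906 mb.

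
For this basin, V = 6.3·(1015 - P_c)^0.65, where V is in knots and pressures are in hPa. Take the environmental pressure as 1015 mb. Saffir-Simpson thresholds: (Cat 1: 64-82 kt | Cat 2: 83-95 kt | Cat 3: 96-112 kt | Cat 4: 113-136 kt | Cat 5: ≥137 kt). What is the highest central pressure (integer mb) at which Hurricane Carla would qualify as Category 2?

Category 2 begins at V = 83 kt.
Required ΔP = (83/6.3)^(1/0.65) = 13.175^1.538 ≈ 52.80 mb.
P_c ≤ 1015 − 52.80 = 962.20, so the highest integer P_c is 962 mb.

962 mb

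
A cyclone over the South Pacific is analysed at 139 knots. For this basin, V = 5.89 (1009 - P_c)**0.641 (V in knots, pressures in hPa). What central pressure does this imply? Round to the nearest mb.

870 mb

ΔP = (V / 5.89)^(1/0.641) = (139/5.89)^1.560.
139/5.89 = 23.599; 23.599^1.560 ≈ 138.61 mb.
P_c = 1009 − 138.61 = 870.39 ≈ 870 mb.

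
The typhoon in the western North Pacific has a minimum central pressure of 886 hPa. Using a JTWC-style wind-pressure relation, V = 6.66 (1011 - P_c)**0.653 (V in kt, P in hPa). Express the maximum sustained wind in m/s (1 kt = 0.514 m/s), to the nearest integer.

80 m/s

ΔP = 1011 − 886 = 125 hPa.
V ≈ 6.66 × 125^0.653 = 6.66 × 23.404 ≈ 155.868 kt.
155.868 × 0.514 ≈ 80.12 m/s → 80 m/s.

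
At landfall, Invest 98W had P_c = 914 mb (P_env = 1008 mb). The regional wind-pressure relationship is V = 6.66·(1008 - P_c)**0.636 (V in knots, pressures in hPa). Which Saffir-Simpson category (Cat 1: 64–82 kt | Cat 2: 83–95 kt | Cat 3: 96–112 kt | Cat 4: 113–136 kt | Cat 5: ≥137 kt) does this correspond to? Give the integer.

ΔP = 1008 − 914 = 94 mb.
V ≈ 6.66 × 94^0.636 = 6.66 × 17.98 ≈ 120 kt.
120 kt falls in the Category 4 band.

4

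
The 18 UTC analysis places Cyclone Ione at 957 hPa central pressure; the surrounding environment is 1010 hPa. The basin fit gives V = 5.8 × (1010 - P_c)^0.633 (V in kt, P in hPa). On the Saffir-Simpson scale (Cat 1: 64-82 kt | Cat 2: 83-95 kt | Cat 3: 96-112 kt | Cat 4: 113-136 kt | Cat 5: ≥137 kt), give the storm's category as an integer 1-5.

1

ΔP = 1010 − 957 = 53 hPa.
V ≈ 5.8 × 53^0.633 = 5.8 × 12.34 ≈ 72 kt.
72 kt falls in the Category 1 band.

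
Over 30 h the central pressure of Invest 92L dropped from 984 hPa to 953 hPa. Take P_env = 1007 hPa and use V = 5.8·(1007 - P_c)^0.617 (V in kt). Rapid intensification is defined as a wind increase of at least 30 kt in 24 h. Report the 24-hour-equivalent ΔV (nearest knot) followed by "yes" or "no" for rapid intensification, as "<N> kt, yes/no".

V₁: ΔP = 23, V ≈ 5.8 × 23^0.617 ≈ 40.14 kt.
V₂: ΔP = 54, V ≈ 5.8 × 54^0.617 ≈ 67.97 kt.
ΔV over 30 h = 27.83 kt → 24 h equivalent = 27.83 × 24/30 ≈ 22.26 kt.
22 kt < 30 kt ⇒ not rapid intensification.

22 kt, no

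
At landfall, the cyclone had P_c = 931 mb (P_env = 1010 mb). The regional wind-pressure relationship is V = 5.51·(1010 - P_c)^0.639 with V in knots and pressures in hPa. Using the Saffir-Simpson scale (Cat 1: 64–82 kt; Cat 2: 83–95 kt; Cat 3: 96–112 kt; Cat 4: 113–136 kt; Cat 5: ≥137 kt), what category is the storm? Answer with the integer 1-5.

2

ΔP = 1010 − 931 = 79 mb.
V ≈ 5.51 × 79^0.639 = 5.51 × 16.31 ≈ 90 kt.
90 kt falls in the Category 2 band.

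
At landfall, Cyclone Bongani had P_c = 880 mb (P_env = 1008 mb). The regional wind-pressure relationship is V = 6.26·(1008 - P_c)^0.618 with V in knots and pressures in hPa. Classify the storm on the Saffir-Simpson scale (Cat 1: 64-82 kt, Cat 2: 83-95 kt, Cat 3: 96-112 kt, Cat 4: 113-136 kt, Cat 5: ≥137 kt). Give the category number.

4

ΔP = 1008 − 880 = 128 mb.
V ≈ 6.26 × 128^0.618 = 6.26 × 20.06 ≈ 126 kt.
126 kt falls in the Category 4 band.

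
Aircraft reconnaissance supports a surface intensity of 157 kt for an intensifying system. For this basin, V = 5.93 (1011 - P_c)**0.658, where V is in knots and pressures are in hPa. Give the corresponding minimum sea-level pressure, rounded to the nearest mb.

866 mb

ΔP = (V / 5.93)^(1/0.658) = (157/5.93)^1.520.
157/5.93 = 26.476; 26.476^1.520 ≈ 145.34 mb.
P_c = 1011 − 145.34 = 865.66 ≈ 866 mb.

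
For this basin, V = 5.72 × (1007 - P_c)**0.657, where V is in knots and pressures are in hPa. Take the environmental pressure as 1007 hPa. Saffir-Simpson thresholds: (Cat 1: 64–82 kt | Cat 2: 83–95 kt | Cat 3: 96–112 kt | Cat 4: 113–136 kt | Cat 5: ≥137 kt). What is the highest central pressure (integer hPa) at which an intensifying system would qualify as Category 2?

Category 2 begins at V = 83 kt.
Required ΔP = (83/5.72)^(1/0.657) = 14.510^1.522 ≈ 58.64 hPa.
P_c ≤ 1007 − 58.64 = 948.36, so the highest integer P_c is 948 hPa.

948 hPa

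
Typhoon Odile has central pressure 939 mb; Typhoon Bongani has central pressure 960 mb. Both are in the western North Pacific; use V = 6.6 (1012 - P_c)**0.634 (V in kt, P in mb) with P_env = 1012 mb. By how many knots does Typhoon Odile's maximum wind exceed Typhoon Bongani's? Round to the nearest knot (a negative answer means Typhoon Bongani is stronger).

Typhoon Odile: ΔP = 73; V ≈ 6.6 × 73^0.634 ≈ 100.21 kt.
Typhoon Bongani: ΔP = 52; V ≈ 6.6 × 52^0.634 ≈ 80.81 kt.
Difference ≈ 100.21 − 80.81 = 19.40 → 19 kt.

19 kt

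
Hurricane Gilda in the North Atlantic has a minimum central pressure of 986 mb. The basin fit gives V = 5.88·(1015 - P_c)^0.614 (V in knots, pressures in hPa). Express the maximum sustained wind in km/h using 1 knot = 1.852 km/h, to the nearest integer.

86 km/h

ΔP = 1015 − 986 = 29 mb.
V ≈ 5.88 × 29^0.614 = 5.88 × 7.905 ≈ 46.483 kt.
46.483 × 1.852 ≈ 86.09 km/h → 86 km/h.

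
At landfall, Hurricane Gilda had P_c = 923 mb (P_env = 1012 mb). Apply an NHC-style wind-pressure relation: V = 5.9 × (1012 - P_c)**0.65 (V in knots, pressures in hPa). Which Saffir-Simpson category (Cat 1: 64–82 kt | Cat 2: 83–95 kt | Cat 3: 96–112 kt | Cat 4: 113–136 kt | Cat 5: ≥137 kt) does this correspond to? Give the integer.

ΔP = 1012 − 923 = 89 mb.
V ≈ 5.9 × 89^0.65 = 5.9 × 18.50 ≈ 109 kt.
109 kt falls in the Category 3 band.

3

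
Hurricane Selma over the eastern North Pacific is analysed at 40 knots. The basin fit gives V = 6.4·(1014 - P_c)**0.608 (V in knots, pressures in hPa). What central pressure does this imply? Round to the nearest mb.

994 mb

ΔP = (V / 6.4)^(1/0.608) = (40/6.4)^1.645.
40/6.4 = 6.250; 6.250^1.645 ≈ 20.37 mb.
P_c = 1014 − 20.37 = 993.63 ≈ 994 mb.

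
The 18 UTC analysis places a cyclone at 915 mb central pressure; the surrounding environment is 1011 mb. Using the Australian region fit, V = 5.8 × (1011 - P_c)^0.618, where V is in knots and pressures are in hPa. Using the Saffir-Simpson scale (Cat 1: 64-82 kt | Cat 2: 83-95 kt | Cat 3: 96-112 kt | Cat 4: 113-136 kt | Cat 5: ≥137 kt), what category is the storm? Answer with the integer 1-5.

3

ΔP = 1011 − 915 = 96 mb.
V ≈ 5.8 × 96^0.618 = 5.8 × 16.79 ≈ 97 kt.
97 kt falls in the Category 3 band.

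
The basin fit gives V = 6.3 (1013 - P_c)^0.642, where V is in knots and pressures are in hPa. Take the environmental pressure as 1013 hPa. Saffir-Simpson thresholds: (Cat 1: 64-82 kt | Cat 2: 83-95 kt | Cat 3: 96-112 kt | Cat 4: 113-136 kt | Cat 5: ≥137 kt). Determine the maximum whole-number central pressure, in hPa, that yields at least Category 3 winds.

943 hPa

Category 3 begins at V = 96 kt.
Required ΔP = (96/6.3)^(1/0.642) = 15.238^1.558 ≈ 69.59 hPa.
P_c ≤ 1013 − 69.59 = 943.41, so the highest integer P_c is 943 hPa.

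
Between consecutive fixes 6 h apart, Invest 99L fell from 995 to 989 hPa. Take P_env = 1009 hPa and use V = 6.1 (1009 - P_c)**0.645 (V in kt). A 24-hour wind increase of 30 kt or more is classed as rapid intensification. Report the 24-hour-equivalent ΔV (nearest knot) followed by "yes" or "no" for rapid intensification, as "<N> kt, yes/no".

35 kt, yes

V₁: ΔP = 14, V ≈ 6.1 × 14^0.645 ≈ 33.46 kt.
V₂: ΔP = 20, V ≈ 6.1 × 20^0.645 ≈ 42.12 kt.
ΔV over 6 h = 8.66 kt → 24 h equivalent = 8.66 × 24/6 ≈ 34.64 kt.
35 kt ≥ 30 kt ⇒ rapid intensification.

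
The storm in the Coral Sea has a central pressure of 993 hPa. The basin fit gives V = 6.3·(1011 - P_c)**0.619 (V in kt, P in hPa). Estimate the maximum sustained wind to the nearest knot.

38 kt

ΔP = 1011 − 993 = 18 hPa.
18^0.619 ≈ 5.984.
V ≈ 6.3 × 5.984 ≈ 37.7 kt.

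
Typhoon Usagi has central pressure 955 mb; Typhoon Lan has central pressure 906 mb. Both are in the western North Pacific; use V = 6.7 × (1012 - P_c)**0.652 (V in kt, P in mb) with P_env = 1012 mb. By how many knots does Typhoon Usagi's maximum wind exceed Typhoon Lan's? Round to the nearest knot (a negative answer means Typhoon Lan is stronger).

Typhoon Usagi: ΔP = 57; V ≈ 6.7 × 57^0.652 ≈ 93.52 kt.
Typhoon Lan: ΔP = 106; V ≈ 6.7 × 106^0.652 ≈ 140.14 kt.
Difference ≈ 93.52 − 140.14 = -46.62 → -47 kt.

-47 kt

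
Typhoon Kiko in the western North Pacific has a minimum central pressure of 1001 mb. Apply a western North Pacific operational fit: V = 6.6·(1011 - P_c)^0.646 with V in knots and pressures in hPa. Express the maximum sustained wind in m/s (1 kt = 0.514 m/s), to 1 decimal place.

ΔP = 1011 − 1001 = 10 mb.
V ≈ 6.6 × 10^0.646 = 6.6 × 4.426 ≈ 29.211 kt.
29.211 × 0.514 ≈ 15.01 m/s → 15.0 m/s.

15.0 m/s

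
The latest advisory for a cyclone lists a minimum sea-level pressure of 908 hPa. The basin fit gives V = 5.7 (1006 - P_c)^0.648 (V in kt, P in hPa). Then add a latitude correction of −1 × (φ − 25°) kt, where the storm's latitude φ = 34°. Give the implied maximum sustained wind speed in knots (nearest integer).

ΔP = 1006 − 908 = 98 hPa.
98^0.648 ≈ 19.513.
V ≈ 5.7 × 19.513 ≈ 111.2 kt.
Latitude correction: −1 × (34 − 25) = -9 kt.
Corrected V ≈ 102.2 kt → 102 kt.

102 kt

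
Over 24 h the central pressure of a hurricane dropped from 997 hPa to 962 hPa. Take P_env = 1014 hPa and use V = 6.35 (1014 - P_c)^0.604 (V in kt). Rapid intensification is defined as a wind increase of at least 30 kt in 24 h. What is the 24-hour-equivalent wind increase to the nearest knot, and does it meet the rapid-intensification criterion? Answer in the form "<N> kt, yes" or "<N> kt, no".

V₁: ΔP = 17, V ≈ 6.35 × 17^0.604 ≈ 35.15 kt.
V₂: ΔP = 52, V ≈ 6.35 × 52^0.604 ≈ 69.06 kt.
ΔV over 24 h = 33.91 kt → 24 h equivalent = 33.91 × 24/24 ≈ 33.91 kt.
34 kt ≥ 30 kt ⇒ rapid intensification.

34 kt, yes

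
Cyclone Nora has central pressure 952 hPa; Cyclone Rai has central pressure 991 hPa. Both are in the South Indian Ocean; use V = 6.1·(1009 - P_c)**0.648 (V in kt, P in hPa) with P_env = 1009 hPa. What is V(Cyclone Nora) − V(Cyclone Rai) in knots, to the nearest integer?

Cyclone Nora: ΔP = 57; V ≈ 6.1 × 57^0.648 ≈ 83.78 kt.
Cyclone Rai: ΔP = 18; V ≈ 6.1 × 18^0.648 ≈ 39.70 kt.
Difference ≈ 83.78 − 39.70 = 44.08 → 44 kt.

44 kt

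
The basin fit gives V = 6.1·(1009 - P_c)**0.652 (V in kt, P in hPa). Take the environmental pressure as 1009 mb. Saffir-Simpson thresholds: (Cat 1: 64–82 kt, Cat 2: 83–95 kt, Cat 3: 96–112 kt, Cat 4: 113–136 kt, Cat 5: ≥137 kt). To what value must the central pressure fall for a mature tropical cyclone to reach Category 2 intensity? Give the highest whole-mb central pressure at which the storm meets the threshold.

Category 2 begins at V = 83 kt.
Required ΔP = (83/6.1)^(1/0.652) = 13.607^1.534 ≈ 54.81 mb.
P_c ≤ 1009 − 54.81 = 954.19, so the highest integer P_c is 954 mb.

954 mb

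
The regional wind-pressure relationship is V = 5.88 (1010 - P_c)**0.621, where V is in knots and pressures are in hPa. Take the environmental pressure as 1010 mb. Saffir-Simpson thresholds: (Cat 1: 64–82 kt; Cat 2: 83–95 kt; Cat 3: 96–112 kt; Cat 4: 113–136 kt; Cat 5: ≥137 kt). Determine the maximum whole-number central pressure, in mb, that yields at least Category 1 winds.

Category 1 begins at V = 64 kt.
Required ΔP = (64/5.88)^(1/0.621) = 10.884^1.610 ≈ 46.73 mb.
P_c ≤ 1010 − 46.73 = 963.27, so the highest integer P_c is 963 mb.

963 mb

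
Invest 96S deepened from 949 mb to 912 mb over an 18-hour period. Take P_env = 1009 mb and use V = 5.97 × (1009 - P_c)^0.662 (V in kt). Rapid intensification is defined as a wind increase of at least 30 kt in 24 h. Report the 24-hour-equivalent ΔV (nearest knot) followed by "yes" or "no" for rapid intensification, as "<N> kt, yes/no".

V₁: ΔP = 60, V ≈ 5.97 × 60^0.662 ≈ 89.77 kt.
V₂: ΔP = 97, V ≈ 5.97 × 97^0.662 ≈ 123.37 kt.
ΔV over 18 h = 33.60 kt → 24 h equivalent = 33.60 × 24/18 ≈ 44.80 kt.
45 kt ≥ 30 kt ⇒ rapid intensification.

45 kt, yes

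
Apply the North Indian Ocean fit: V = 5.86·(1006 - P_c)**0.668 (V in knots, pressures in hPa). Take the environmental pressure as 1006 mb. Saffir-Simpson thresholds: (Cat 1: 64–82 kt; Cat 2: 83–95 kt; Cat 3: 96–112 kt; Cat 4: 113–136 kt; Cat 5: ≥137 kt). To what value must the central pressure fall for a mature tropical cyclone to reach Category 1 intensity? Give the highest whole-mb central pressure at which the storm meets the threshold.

Category 1 begins at V = 64 kt.
Required ΔP = (64/5.86)^(1/0.668) = 10.922^1.497 ≈ 35.84 mb.
P_c ≤ 1006 − 35.84 = 970.16, so the highest integer P_c is 970 mb.

970 mb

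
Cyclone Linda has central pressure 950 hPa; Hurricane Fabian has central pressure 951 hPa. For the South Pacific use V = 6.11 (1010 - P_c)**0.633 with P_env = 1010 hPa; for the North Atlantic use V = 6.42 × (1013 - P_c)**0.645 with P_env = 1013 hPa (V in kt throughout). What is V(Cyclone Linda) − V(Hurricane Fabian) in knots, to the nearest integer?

-10 kt

Cyclone Linda: ΔP = 60; V ≈ 6.11 × 60^0.633 ≈ 81.59 kt.
Hurricane Fabian: ΔP = 62; V ≈ 6.42 × 62^0.645 ≈ 91.97 kt.
Difference ≈ 81.59 − 91.97 = -10.38 → -10 kt.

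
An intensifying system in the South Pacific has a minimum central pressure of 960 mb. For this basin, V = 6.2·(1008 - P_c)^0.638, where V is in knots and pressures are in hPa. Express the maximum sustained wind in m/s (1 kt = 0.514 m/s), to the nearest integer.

38 m/s

ΔP = 1008 − 960 = 48 mb.
V ≈ 6.2 × 48^0.638 = 6.2 × 11.820 ≈ 73.286 kt.
73.286 × 0.514 ≈ 37.67 m/s → 38 m/s.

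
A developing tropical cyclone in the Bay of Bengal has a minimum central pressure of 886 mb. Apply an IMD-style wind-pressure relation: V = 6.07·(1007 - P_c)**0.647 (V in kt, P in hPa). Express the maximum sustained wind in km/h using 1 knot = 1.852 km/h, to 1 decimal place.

250.3 km/h

ΔP = 1007 − 886 = 121 mb.
V ≈ 6.07 × 121^0.647 = 6.07 × 22.262 ≈ 135.130 kt.
135.130 × 1.852 ≈ 250.26 km/h → 250.3 km/h.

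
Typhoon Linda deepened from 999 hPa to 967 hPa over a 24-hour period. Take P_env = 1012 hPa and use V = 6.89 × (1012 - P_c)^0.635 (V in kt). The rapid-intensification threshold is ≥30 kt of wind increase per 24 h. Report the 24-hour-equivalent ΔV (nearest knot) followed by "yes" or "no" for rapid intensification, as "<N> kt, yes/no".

42 kt, yes

V₁: ΔP = 13, V ≈ 6.89 × 13^0.635 ≈ 35.12 kt.
V₂: ΔP = 45, V ≈ 6.89 × 45^0.635 ≈ 77.27 kt.
ΔV over 24 h = 42.15 kt → 24 h equivalent = 42.15 × 24/24 ≈ 42.15 kt.
42 kt ≥ 30 kt ⇒ rapid intensification.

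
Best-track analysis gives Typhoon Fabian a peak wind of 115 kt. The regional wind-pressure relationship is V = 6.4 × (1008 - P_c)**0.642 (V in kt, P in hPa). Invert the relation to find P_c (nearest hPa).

ΔP = (V / 6.4)^(1/0.642) = (115/6.4)^1.558.
115/6.4 = 17.969; 17.969^1.558 ≈ 89.97 hPa.
P_c = 1008 − 89.97 = 918.03 ≈ 918 hPa.

918 hPa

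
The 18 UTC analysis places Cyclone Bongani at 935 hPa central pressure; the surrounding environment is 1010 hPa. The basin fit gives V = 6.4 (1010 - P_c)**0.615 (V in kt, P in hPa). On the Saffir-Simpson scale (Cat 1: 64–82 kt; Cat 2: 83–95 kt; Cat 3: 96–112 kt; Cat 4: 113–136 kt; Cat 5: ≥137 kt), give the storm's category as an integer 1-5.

2

ΔP = 1010 − 935 = 75 hPa.
V ≈ 6.4 × 75^0.615 = 6.4 × 14.23 ≈ 91 kt.
91 kt falls in the Category 2 band.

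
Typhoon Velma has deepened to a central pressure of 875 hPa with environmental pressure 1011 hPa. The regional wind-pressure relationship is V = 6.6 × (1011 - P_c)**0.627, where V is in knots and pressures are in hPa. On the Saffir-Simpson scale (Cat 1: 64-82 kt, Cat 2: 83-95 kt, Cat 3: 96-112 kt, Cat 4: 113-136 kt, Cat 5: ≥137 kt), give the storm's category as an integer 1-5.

5

ΔP = 1011 − 875 = 136 hPa.
V ≈ 6.6 × 136^0.627 = 6.6 × 21.76 ≈ 144 kt.
144 kt falls in the Category 5 band.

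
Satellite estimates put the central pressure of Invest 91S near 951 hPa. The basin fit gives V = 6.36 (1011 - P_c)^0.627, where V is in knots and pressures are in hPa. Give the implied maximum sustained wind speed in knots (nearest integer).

ΔP = 1011 − 951 = 60 hPa.
60^0.627 ≈ 13.029.
V ≈ 6.36 × 13.029 ≈ 82.9 kt.

83 kt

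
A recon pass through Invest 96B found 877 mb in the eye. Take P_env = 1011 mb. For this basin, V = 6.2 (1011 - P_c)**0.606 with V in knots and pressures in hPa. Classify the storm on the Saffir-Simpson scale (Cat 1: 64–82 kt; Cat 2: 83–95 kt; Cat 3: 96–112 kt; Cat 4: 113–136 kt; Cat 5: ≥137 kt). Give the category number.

4

ΔP = 1011 − 877 = 134 mb.
V ≈ 6.2 × 134^0.606 = 6.2 × 19.45 ≈ 121 kt.
121 kt falls in the Category 4 band.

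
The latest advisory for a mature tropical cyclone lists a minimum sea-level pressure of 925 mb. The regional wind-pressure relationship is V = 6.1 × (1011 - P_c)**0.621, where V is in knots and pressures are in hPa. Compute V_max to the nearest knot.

97 kt

ΔP = 1011 − 925 = 86 mb.
86^0.621 ≈ 15.897.
V ≈ 6.1 × 15.897 ≈ 97.0 kt.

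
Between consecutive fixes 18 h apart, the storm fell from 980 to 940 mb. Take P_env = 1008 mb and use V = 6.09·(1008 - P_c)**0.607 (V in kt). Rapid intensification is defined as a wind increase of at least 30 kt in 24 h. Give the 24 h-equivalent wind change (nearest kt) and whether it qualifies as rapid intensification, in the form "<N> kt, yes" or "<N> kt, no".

V₁: ΔP = 28, V ≈ 6.09 × 28^0.607 ≈ 46.03 kt.
V₂: ΔP = 68, V ≈ 6.09 × 68^0.607 ≈ 78.88 kt.
ΔV over 18 h = 32.85 kt → 24 h equivalent = 32.85 × 24/18 ≈ 43.80 kt.
44 kt ≥ 30 kt ⇒ rapid intensification.

44 kt, yes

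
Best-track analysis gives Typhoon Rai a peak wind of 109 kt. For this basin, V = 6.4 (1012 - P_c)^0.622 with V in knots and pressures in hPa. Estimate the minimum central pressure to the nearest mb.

917 mb

ΔP = (V / 6.4)^(1/0.622) = (109/6.4)^1.608.
109/6.4 = 17.031; 17.031^1.608 ≈ 95.39 mb.
P_c = 1012 − 95.39 = 916.61 ≈ 917 mb.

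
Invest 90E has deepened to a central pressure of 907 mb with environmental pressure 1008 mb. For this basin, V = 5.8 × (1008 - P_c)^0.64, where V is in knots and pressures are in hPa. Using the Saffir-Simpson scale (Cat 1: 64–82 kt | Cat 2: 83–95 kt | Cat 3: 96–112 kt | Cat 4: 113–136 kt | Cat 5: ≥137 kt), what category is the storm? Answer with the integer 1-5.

ΔP = 1008 − 907 = 101 mb.
V ≈ 5.8 × 101^0.64 = 5.8 × 19.18 ≈ 111 kt.
111 kt falls in the Category 3 band.

3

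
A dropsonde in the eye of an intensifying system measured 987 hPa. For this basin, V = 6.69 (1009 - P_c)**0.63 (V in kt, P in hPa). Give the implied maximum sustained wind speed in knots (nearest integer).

ΔP = 1009 − 987 = 22 hPa.
22^0.63 ≈ 7.010.
V ≈ 6.69 × 7.010 ≈ 46.9 kt.

47 kt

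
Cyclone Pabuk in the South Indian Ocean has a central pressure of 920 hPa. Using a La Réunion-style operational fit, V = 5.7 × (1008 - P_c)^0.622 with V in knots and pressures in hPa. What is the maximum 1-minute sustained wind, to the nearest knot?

ΔP = 1008 − 920 = 88 hPa.
88^0.622 ≈ 16.198.
V ≈ 5.7 × 16.198 ≈ 92.3 kt.

92 kt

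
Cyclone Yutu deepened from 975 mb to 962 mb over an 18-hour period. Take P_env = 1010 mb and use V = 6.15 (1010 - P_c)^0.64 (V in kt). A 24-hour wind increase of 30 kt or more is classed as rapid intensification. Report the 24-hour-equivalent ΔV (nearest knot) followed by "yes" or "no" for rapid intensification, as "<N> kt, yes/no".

V₁: ΔP = 35, V ≈ 6.15 × 35^0.64 ≈ 59.85 kt.
V₂: ΔP = 48, V ≈ 6.15 × 48^0.64 ≈ 73.26 kt.
ΔV over 18 h = 13.41 kt → 24 h equivalent = 13.41 × 24/18 ≈ 17.88 kt.
18 kt < 30 kt ⇒ not rapid intensification.

18 kt, no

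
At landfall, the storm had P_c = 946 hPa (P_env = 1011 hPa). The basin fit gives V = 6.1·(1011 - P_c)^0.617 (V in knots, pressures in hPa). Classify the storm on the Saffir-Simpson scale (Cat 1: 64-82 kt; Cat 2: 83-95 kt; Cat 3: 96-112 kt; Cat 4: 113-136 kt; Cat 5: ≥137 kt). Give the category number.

ΔP = 1011 − 946 = 65 hPa.
V ≈ 6.1 × 65^0.617 = 6.1 × 13.14 ≈ 80 kt.
80 kt falls in the Category 1 band.

1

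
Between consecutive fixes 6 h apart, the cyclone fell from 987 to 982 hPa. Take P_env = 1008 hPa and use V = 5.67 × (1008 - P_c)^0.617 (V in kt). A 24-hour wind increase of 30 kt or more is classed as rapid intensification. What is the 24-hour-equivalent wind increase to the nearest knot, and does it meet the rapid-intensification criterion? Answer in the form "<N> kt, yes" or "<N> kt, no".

V₁: ΔP = 21, V ≈ 5.67 × 21^0.617 ≈ 37.10 kt.
V₂: ΔP = 26, V ≈ 5.67 × 26^0.617 ≈ 42.33 kt.
ΔV over 6 h = 5.23 kt → 24 h equivalent = 5.23 × 24/6 ≈ 20.92 kt.
21 kt < 30 kt ⇒ not rapid intensification.

21 kt, no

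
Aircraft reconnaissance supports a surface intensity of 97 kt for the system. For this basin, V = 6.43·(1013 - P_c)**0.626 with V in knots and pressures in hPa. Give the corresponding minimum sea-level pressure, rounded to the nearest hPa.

937 hPa

ΔP = (V / 6.43)^(1/0.626) = (97/6.43)^1.597.
97/6.43 = 15.086; 15.086^1.597 ≈ 76.33 hPa.
P_c = 1013 − 76.33 = 936.67 ≈ 937 hPa.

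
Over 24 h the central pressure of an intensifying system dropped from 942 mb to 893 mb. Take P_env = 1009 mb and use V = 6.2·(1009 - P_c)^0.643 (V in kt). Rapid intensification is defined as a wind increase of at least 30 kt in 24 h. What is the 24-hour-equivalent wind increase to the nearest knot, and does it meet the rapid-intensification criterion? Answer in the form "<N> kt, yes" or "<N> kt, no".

39 kt, yes

V₁: ΔP = 67, V ≈ 6.2 × 67^0.643 ≈ 92.59 kt.
V₂: ΔP = 116, V ≈ 6.2 × 116^0.643 ≈ 131.78 kt.
ΔV over 24 h = 39.19 kt → 24 h equivalent = 39.19 × 24/24 ≈ 39.19 kt.
39 kt ≥ 30 kt ⇒ rapid intensification.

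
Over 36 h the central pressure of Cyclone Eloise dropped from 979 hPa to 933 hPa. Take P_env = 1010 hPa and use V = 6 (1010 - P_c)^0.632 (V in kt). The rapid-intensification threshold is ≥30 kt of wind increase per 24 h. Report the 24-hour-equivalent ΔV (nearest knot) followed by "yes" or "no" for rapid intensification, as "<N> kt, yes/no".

V₁: ΔP = 31, V ≈ 6 × 31^0.632 ≈ 52.56 kt.
V₂: ΔP = 77, V ≈ 6 × 77^0.632 ≈ 93.41 kt.
ΔV over 36 h = 40.85 kt → 24 h equivalent = 40.85 × 24/36 ≈ 27.23 kt.
27 kt < 30 kt ⇒ not rapid intensification.

27 kt, no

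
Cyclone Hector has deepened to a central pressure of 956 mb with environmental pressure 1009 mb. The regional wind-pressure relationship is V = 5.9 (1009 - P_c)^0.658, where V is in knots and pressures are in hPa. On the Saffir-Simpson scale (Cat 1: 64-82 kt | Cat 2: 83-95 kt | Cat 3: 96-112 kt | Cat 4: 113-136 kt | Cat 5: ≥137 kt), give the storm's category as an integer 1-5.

1

ΔP = 1009 − 956 = 53 mb.
V ≈ 5.9 × 53^0.658 = 5.9 × 13.63 ≈ 80 kt.
80 kt falls in the Category 1 band.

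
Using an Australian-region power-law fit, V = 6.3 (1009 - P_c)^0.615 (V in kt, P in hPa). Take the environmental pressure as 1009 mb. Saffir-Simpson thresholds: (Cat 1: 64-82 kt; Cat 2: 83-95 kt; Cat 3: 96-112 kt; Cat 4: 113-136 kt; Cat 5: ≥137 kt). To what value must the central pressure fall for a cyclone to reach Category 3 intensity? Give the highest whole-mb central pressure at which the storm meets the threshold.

Category 3 begins at V = 96 kt.
Required ΔP = (96/6.3)^(1/0.615) = 15.238^1.626 ≈ 83.84 mb.
P_c ≤ 1009 − 83.84 = 925.16, so the highest integer P_c is 925 mb.

925 mb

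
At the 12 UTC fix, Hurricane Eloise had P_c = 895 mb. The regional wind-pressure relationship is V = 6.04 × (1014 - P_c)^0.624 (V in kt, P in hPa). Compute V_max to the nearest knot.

119 kt

ΔP = 1014 − 895 = 119 mb.
119^0.624 ≈ 19.731.
V ≈ 6.04 × 19.731 ≈ 119.2 kt.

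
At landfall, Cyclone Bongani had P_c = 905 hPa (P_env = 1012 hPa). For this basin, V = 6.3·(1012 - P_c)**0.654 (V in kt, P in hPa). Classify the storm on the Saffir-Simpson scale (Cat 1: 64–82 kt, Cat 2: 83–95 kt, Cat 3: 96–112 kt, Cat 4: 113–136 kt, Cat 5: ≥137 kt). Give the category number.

4

ΔP = 1012 − 905 = 107 hPa.
V ≈ 6.3 × 107^0.654 = 6.3 × 21.24 ≈ 134 kt.
134 kt falls in the Category 4 band.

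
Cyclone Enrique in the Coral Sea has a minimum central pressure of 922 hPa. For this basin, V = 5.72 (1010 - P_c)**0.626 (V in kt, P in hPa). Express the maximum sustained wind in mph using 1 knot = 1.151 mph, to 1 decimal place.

ΔP = 1010 − 922 = 88 hPa.
V ≈ 5.72 × 88^0.626 = 5.72 × 16.491 ≈ 94.328 kt.
94.328 × 1.151 ≈ 108.57 mph → 108.6 mph.

108.6 mph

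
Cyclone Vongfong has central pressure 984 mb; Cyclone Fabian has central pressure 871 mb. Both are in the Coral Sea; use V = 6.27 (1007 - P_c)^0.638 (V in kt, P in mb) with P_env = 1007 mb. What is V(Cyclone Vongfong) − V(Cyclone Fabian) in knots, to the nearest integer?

-98 kt

Cyclone Vongfong: ΔP = 23; V ≈ 6.27 × 23^0.638 ≈ 46.35 kt.
Cyclone Fabian: ΔP = 136; V ≈ 6.27 × 136^0.638 ≈ 144.03 kt.
Difference ≈ 46.35 − 144.03 = -97.68 → -98 kt.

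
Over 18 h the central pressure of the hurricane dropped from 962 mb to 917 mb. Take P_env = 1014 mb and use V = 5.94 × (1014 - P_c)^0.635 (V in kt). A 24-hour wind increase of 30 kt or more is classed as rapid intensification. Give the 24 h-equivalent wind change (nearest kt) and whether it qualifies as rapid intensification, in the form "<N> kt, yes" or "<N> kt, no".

47 kt, yes

V₁: ΔP = 52, V ≈ 5.94 × 52^0.635 ≈ 73.02 kt.
V₂: ΔP = 97, V ≈ 5.94 × 97^0.635 ≈ 108.49 kt.
ΔV over 18 h = 35.47 kt → 24 h equivalent = 35.47 × 24/18 ≈ 47.29 kt.
47 kt ≥ 30 kt ⇒ rapid intensification.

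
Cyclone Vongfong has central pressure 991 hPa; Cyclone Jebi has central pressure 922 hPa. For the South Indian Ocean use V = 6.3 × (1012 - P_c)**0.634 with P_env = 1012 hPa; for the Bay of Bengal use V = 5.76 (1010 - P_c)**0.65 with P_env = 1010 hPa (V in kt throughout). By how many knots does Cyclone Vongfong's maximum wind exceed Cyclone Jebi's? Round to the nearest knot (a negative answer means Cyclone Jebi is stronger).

Cyclone Vongfong: ΔP = 21; V ≈ 6.3 × 21^0.634 ≈ 43.41 kt.
Cyclone Jebi: ΔP = 88; V ≈ 5.76 × 88^0.65 ≈ 105.76 kt.
Difference ≈ 43.41 − 105.76 = -62.35 → -62 kt.

-62 kt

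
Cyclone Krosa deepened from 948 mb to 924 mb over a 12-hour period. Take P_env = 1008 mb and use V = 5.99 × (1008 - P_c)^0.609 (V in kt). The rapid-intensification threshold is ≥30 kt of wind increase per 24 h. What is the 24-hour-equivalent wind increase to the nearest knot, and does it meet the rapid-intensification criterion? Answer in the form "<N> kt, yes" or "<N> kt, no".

V₁: ΔP = 60, V ≈ 5.99 × 60^0.609 ≈ 72.50 kt.
V₂: ΔP = 84, V ≈ 5.99 × 84^0.609 ≈ 88.98 kt.
ΔV over 12 h = 16.48 kt → 24 h equivalent = 16.48 × 24/12 ≈ 32.96 kt.
33 kt ≥ 30 kt ⇒ rapid intensification.

33 kt, yes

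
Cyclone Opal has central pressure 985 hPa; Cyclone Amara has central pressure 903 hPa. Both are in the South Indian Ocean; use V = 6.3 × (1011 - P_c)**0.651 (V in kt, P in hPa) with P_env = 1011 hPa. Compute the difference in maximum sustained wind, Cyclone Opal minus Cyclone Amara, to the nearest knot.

Cyclone Opal: ΔP = 26; V ≈ 6.3 × 26^0.651 ≈ 52.54 kt.
Cyclone Amara: ΔP = 108; V ≈ 6.3 × 108^0.651 ≈ 132.77 kt.
Difference ≈ 52.54 − 132.77 = -80.23 → -80 kt.

-80 kt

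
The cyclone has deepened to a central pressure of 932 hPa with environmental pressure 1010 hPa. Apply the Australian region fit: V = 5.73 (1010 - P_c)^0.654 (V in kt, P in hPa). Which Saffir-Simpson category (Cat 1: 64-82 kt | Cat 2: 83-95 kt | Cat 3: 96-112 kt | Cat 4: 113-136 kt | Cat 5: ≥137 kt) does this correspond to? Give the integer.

ΔP = 1010 − 932 = 78 hPa.
V ≈ 5.73 × 78^0.654 = 5.73 × 17.28 ≈ 99 kt.
99 kt falls in the Category 3 band.

3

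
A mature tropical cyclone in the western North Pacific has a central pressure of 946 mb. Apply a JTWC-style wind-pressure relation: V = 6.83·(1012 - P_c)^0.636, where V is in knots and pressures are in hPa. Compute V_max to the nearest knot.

98 kt

ΔP = 1012 − 946 = 66 mb.
66^0.636 ≈ 14.362.
V ≈ 6.83 × 14.362 ≈ 98.1 kt.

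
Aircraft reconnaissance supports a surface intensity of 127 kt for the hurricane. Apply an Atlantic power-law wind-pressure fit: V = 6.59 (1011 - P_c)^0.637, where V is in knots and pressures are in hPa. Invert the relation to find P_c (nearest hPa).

ΔP = (V / 6.59)^(1/0.637) = (127/6.59)^1.570.
127/6.59 = 19.272; 19.272^1.570 ≈ 104.03 hPa.
P_c = 1011 − 104.03 = 906.97 ≈ 907 hPa.

907 hPa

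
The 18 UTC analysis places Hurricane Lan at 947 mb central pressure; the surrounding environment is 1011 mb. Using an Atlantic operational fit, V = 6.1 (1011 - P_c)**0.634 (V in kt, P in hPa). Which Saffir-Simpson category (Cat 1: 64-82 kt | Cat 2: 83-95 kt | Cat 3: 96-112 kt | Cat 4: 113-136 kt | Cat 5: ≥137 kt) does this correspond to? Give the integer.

2

ΔP = 1011 − 947 = 64 mb.
V ≈ 6.1 × 64^0.634 = 6.1 × 13.97 ≈ 85 kt.
85 kt falls in the Category 2 band.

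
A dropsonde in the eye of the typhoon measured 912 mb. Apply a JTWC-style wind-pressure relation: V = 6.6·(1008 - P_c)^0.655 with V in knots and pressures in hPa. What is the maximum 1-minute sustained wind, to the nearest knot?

ΔP = 1008 − 912 = 96 mb.
96^0.655 ≈ 19.879.
V ≈ 6.6 × 19.879 ≈ 131.2 kt.

131 kt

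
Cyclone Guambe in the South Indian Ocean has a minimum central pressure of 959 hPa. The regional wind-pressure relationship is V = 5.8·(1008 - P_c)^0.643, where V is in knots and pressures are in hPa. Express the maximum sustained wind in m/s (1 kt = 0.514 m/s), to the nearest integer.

36 m/s

ΔP = 1008 − 959 = 49 hPa.
V ≈ 5.8 × 49^0.643 = 5.8 × 12.212 ≈ 70.831 kt.
70.831 × 0.514 ≈ 36.41 m/s → 36 m/s.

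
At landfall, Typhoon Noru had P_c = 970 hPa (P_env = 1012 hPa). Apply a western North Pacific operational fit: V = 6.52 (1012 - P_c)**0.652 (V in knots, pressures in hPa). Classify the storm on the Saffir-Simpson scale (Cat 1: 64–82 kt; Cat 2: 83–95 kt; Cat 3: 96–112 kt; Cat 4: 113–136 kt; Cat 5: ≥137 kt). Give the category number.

ΔP = 1012 − 970 = 42 hPa.
V ≈ 6.52 × 42^0.652 = 6.52 × 11.44 ≈ 75 kt.
75 kt falls in the Category 1 band.

1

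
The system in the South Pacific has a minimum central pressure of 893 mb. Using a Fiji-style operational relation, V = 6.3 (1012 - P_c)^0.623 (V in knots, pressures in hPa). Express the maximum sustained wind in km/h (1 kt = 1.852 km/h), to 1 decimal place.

ΔP = 1012 − 893 = 119 mb.
V ≈ 6.3 × 119^0.623 = 6.3 × 19.637 ≈ 123.710 kt.
123.710 × 1.852 ≈ 229.11 km/h → 229.1 km/h.

229.1 km/h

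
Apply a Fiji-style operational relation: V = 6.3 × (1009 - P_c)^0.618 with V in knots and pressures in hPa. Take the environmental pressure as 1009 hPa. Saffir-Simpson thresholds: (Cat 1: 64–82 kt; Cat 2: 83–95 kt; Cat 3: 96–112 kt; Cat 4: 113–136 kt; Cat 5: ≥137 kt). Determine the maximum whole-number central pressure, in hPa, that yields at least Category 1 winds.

966 hPa

Category 1 begins at V = 64 kt.
Required ΔP = (64/6.3)^(1/0.618) = 10.159^1.618 ≈ 42.58 hPa.
P_c ≤ 1009 − 42.58 = 966.42, so the highest integer P_c is 966 hPa.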